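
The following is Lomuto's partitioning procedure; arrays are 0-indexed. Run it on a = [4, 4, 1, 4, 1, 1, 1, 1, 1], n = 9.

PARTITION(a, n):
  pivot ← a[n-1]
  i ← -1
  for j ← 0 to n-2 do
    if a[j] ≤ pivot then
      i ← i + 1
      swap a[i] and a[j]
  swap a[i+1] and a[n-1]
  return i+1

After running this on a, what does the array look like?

[1, 1, 1, 1, 1, 1, 4, 4, 4]

pivot = a[8] = 1; i = -1
j=0: a[0]=4 > 1 → no swap
j=1: a[1]=4 > 1 → no swap
j=2: a[2]=1 ≤ 1 → i=0, swap a[0],a[2] → [1, 4, 4, 4, 1, 1, 1, 1, 1]
j=3: a[3]=4 > 1 → no swap
j=4: a[4]=1 ≤ 1 → i=1, swap a[1],a[4] → [1, 1, 4, 4, 4, 1, 1, 1, 1]
j=5: a[5]=1 ≤ 1 → i=2, swap a[2],a[5] → [1, 1, 1, 4, 4, 4, 1, 1, 1]
j=6: a[6]=1 ≤ 1 → i=3, swap a[3],a[6] → [1, 1, 1, 1, 4, 4, 4, 1, 1]
j=7: a[7]=1 ≤ 1 → i=4, swap a[4],a[7] → [1, 1, 1, 1, 1, 4, 4, 4, 1]
final swap a[5],a[8] → [1, 1, 1, 1, 1, 1, 4, 4, 4]; return 5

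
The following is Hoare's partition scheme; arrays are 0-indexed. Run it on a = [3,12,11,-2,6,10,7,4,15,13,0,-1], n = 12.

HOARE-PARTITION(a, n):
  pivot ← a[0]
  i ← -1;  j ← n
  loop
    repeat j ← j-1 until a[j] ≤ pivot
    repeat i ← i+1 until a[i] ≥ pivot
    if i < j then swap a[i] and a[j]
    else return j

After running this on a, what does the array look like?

pivot = a[0] = 3; i = -1, j = 12
j→11 (a[11]=-1≤3), i→0 (a[0]=3≥3); i<j, swap → [-1,12,11,-2,6,10,7,4,15,13,0,3]
j→10 (a[10]=0≤3), i→1 (a[1]=12≥3); i<j, swap → [-1,0,11,-2,6,10,7,4,15,13,12,3]
j→3 (a[3]=-2≤3), i→2 (a[2]=11≥3); i<j, swap → [-1,0,-2,11,6,10,7,4,15,13,12,3]
j→2, i→3; i≥j, return j=2. a = [-1,0,-2,11,6,10,7,4,15,13,12,3]

[-1,0,-2,11,6,10,7,4,15,13,12,3]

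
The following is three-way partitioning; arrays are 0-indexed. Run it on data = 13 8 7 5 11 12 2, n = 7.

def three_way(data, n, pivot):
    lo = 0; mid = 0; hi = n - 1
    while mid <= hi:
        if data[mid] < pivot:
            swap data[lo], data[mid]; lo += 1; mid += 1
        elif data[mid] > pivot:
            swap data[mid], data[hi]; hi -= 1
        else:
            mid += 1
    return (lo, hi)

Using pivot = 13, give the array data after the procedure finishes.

pivot = 13; lo=0, mid=0, hi=6
data[mid]=13=13: mid=1
data[mid]=8<13: swap data[0],data[1]; lo=1,mid=2 → 8 13 7 5 11 12 2
data[mid]=7<13: swap data[1],data[2]; lo=2,mid=3 → 8 7 13 5 11 12 2
data[mid]=5<13: swap data[2],data[3]; lo=3,mid=4 → 8 7 5 13 11 12 2
data[mid]=11<13: swap data[3],data[4]; lo=4,mid=5 → 8 7 5 11 13 12 2
data[mid]=12<13: swap data[4],data[5]; lo=5,mid=6 → 8 7 5 11 12 13 2
data[mid]=2<13: swap data[5],data[6]; lo=6,mid=7 → 8 7 5 11 12 2 13
end: lo=6, hi=6; data = 8 7 5 11 12 2 13

8 7 5 11 12 2 13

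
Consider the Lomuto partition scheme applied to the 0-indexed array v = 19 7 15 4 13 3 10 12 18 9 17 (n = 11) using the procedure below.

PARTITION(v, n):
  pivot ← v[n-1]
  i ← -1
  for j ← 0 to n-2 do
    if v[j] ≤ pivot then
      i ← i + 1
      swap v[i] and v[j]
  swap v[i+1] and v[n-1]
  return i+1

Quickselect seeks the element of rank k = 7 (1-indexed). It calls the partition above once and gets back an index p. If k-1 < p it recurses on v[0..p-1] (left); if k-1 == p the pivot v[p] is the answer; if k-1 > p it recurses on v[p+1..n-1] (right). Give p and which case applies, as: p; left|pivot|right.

pivot=17, i=-1
j=0: 19>17, skip
j=1: 7≤17, i=0, swap(0,1) ⇒ 7 19 15 4 13 3 10 12 18 9 17
j=2: 15≤17, i=1, swap(1,2) ⇒ 7 15 19 4 13 3 10 12 18 9 17
j=3: 4≤17, i=2, swap(2,3) ⇒ 7 15 4 19 13 3 10 12 18 9 17
j=4: 13≤17, i=3, swap(3,4) ⇒ 7 15 4 13 19 3 10 12 18 9 17
j=5: 3≤17, i=4, swap(4,5) ⇒ 7 15 4 13 3 19 10 12 18 9 17
j=6: 10≤17, i=5, swap(5,6) ⇒ 7 15 4 13 3 10 19 12 18 9 17
j=7: 12≤17, i=6, swap(6,7) ⇒ 7 15 4 13 3 10 12 19 18 9 17
j=8: 18>17, skip
j=9: 9≤17, i=7, swap(7,9) ⇒ 7 15 4 13 3 10 12 9 18 19 17
swap(8,10) ⇒ 7 15 4 13 3 10 12 9 17 19 18; return 8
p = 8; k-1 = 6 < 8 ⇒ left

8; left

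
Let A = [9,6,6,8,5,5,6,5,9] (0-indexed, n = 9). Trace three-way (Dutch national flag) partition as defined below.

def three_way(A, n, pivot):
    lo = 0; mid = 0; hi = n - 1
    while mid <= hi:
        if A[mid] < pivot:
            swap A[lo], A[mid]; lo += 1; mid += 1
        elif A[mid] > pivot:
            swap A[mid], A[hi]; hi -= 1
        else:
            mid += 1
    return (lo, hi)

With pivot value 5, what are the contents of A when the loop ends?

[5,5,5,8,6,6,6,9,9]

lo=0 mid=0 hi=8
9>5: swap(0,8), hi=7 ⇒ [9,6,6,8,5,5,6,5,9]
9>5: swap(0,7), hi=6 ⇒ [5,6,6,8,5,5,6,9,9]
5=5: mid=1
6>5: swap(1,6), hi=5 ⇒ [5,6,6,8,5,5,6,9,9]
6>5: swap(1,5), hi=4 ⇒ [5,5,6,8,5,6,6,9,9]
5=5: mid=2
6>5: swap(2,4), hi=3 ⇒ [5,5,5,8,6,6,6,9,9]
5=5: mid=3
8>5: swap(3,3), hi=2 ⇒ [5,5,5,8,6,6,6,9,9]
done. lo=0 hi=2; A=[5,5,5,8,6,6,6,9,9]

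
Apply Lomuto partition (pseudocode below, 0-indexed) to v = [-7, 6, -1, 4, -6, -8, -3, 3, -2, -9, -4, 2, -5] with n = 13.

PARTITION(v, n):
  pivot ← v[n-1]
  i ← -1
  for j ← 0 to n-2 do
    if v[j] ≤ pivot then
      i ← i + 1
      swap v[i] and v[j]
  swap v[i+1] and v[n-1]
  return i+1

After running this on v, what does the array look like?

[-7, -6, -8, -9, -5, -1, -3, 3, -2, 4, -4, 2, 6]

pivot = v[12] = -5; i = -1
j=0: v[0]=-7 ≤ -5 → i=0, swap v[0],v[0] (no change) → [-7, 6, -1, 4, -6, -8, -3, 3, -2, -9, -4, 2, -5]
j=1: v[1]=6 > -5 → no swap
j=2: v[2]=-1 > -5 → no swap
j=3: v[3]=4 > -5 → no swap
j=4: v[4]=-6 ≤ -5 → i=1, swap v[1],v[4] → [-7, -6, -1, 4, 6, -8, -3, 3, -2, -9, -4, 2, -5]
j=5: v[5]=-8 ≤ -5 → i=2, swap v[2],v[5] → [-7, -6, -8, 4, 6, -1, -3, 3, -2, -9, -4, 2, -5]
j=6: v[6]=-3 > -5 → no swap
j=7: v[7]=3 > -5 → no swap
j=8: v[8]=-2 > -5 → no swap
j=9: v[9]=-9 ≤ -5 → i=3, swap v[3],v[9] → [-7, -6, -8, -9, 6, -1, -3, 3, -2, 4, -4, 2, -5]
j=10: v[10]=-4 > -5 → no swap
j=11: v[11]=2 > -5 → no swap
final swap v[4],v[12] → [-7, -6, -8, -9, -5, -1, -3, 3, -2, 4, -4, 2, 6]; return 4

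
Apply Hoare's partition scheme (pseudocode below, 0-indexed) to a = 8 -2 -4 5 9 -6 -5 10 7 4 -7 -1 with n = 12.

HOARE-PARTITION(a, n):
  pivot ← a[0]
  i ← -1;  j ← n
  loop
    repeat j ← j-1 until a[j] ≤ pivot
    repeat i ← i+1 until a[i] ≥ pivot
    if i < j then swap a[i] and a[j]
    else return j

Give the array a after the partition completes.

-1 -2 -4 5 -7 -6 -5 4 7 10 9 8

pivot = a[0] = 8; i = -1, j = 12
j→11 (a[11]=-1≤8), i→0 (a[0]=8≥8); i<j, swap → -1 -2 -4 5 9 -6 -5 10 7 4 -7 8
j→10 (a[10]=-7≤8), i→4 (a[4]=9≥8); i<j, swap → -1 -2 -4 5 -7 -6 -5 10 7 4 9 8
j→9 (a[9]=4≤8), i→7 (a[7]=10≥8); i<j, swap → -1 -2 -4 5 -7 -6 -5 4 7 10 9 8
j→8, i→9; i≥j, return j=8. a = -1 -2 -4 5 -7 -6 -5 4 7 10 9 8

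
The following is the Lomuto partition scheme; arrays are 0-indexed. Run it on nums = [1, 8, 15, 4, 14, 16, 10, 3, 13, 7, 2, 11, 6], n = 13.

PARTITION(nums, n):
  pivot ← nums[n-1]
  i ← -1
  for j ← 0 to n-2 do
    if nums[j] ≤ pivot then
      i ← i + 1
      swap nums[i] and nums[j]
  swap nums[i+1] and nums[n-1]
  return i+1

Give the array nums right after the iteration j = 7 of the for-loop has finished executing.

pivot=6, i=-1
j=0: 1≤6, i=0, swap(0,0) ⇒ [1, 8, 15, 4, 14, 16, 10, 3, 13, 7, 2, 11, 6]
j=1: 8>6, skip
j=2: 15>6, skip
j=3: 4≤6, i=1, swap(1,3) ⇒ [1, 4, 15, 8, 14, 16, 10, 3, 13, 7, 2, 11, 6]
j=4: 14>6, skip
j=5: 16>6, skip
j=6: 10>6, skip
j=7: 3≤6, i=2, swap(2,7) ⇒ [1, 4, 3, 8, 14, 16, 10, 15, 13, 7, 2, 11, 6]
(after j=7) nums = [1, 4, 3, 8, 14, 16, 10, 15, 13, 7, 2, 11, 6]

[1, 4, 3, 8, 14, 16, 10, 15, 13, 7, 2, 11, 6]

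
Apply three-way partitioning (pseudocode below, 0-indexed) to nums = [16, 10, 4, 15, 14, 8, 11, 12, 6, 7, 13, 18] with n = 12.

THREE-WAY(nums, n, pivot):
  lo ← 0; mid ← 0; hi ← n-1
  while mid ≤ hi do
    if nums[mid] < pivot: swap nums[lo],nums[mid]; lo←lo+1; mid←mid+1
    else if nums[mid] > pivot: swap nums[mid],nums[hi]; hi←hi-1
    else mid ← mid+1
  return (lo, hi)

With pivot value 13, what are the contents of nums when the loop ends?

lo=0 mid=0 hi=11
16>13: swap(0,11), hi=10 ⇒ [18, 10, 4, 15, 14, 8, 11, 12, 6, 7, 13, 16]
18>13: swap(0,10), hi=9 ⇒ [13, 10, 4, 15, 14, 8, 11, 12, 6, 7, 18, 16]
13=13: mid=1
10<13: swap(0,1), lo=1 mid=2 ⇒ [10, 13, 4, 15, 14, 8, 11, 12, 6, 7, 18, 16]
4<13: swap(1,2), lo=2 mid=3 ⇒ [10, 4, 13, 15, 14, 8, 11, 12, 6, 7, 18, 16]
15>13: swap(3,9), hi=8 ⇒ [10, 4, 13, 7, 14, 8, 11, 12, 6, 15, 18, 16]
7<13: swap(2,3), lo=3 mid=4 ⇒ [10, 4, 7, 13, 14, 8, 11, 12, 6, 15, 18, 16]
14>13: swap(4,8), hi=7 ⇒ [10, 4, 7, 13, 6, 8, 11, 12, 14, 15, 18, 16]
6<13: swap(3,4), lo=4 mid=5 ⇒ [10, 4, 7, 6, 13, 8, 11, 12, 14, 15, 18, 16]
8<13: swap(4,5), lo=5 mid=6 ⇒ [10, 4, 7, 6, 8, 13, 11, 12, 14, 15, 18, 16]
11<13: swap(5,6), lo=6 mid=7 ⇒ [10, 4, 7, 6, 8, 11, 13, 12, 14, 15, 18, 16]
12<13: swap(6,7), lo=7 mid=8 ⇒ [10, 4, 7, 6, 8, 11, 12, 13, 14, 15, 18, 16]
done. lo=7 hi=7; nums=[10, 4, 7, 6, 8, 11, 12, 13, 14, 15, 18, 16]

[10, 4, 7, 6, 8, 11, 12, 13, 14, 15, 18, 16]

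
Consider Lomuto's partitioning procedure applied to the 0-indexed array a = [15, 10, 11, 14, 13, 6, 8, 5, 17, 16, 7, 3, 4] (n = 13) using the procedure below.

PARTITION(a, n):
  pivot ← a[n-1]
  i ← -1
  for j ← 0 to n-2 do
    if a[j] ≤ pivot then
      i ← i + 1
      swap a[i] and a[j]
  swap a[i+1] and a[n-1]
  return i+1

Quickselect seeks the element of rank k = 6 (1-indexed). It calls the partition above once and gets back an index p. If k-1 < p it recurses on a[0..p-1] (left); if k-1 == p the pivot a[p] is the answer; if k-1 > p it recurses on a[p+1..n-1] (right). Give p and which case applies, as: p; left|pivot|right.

pivot = a[12] = 4; i = -1
j=0: a[0]=15 > 4 → no swap
j=1: a[1]=10 > 4 → no swap
j=2: a[2]=11 > 4 → no swap
j=3: a[3]=14 > 4 → no swap
j=4: a[4]=13 > 4 → no swap
j=5: a[5]=6 > 4 → no swap
j=6: a[6]=8 > 4 → no swap
j=7: a[7]=5 > 4 → no swap
j=8: a[8]=17 > 4 → no swap
j=9: a[9]=16 > 4 → no swap
j=10: a[10]=7 > 4 → no swap
j=11: a[11]=3 ≤ 4 → i=0, swap a[0],a[11] → [3, 10, 11, 14, 13, 6, 8, 5, 17, 16, 7, 15, 4]
final swap a[1],a[12] → [3, 4, 11, 14, 13, 6, 8, 5, 17, 16, 7, 15, 10]; return 1
p = 1; k-1 = 5 > 1 ⇒ right

1; right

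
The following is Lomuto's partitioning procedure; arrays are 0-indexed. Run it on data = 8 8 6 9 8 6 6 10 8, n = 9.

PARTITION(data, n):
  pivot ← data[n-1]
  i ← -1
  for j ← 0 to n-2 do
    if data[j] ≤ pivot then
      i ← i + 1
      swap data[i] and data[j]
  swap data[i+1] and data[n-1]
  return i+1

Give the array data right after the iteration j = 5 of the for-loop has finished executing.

8 8 6 8 6 9 6 10 8

pivot = data[8] = 8; i = -1
j=0: data[0]=8 ≤ 8 → i=0, swap data[0],data[0] (no change) → 8 8 6 9 8 6 6 10 8
j=1: data[1]=8 ≤ 8 → i=1, swap data[1],data[1] (no change) → 8 8 6 9 8 6 6 10 8
j=2: data[2]=6 ≤ 8 → i=2, swap data[2],data[2] (no change) → 8 8 6 9 8 6 6 10 8
j=3: data[3]=9 > 8 → no swap
j=4: data[4]=8 ≤ 8 → i=3, swap data[3],data[4] → 8 8 6 8 9 6 6 10 8
j=5: data[5]=6 ≤ 8 → i=4, swap data[4],data[5] → 8 8 6 8 6 9 6 10 8
(after j=5) data = 8 8 6 8 6 9 6 10 8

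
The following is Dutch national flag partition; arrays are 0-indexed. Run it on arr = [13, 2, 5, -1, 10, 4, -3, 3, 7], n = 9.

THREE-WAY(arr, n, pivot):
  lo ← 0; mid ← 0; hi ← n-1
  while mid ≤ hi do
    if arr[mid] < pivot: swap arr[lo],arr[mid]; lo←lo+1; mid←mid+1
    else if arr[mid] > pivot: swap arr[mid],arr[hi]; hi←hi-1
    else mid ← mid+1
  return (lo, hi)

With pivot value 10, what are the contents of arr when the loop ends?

pivot = 10; lo=0, mid=0, hi=8
arr[mid]=13>10: swap arr[0],arr[8]; hi=7 → [7, 2, 5, -1, 10, 4, -3, 3, 13]
arr[mid]=7<10: swap arr[0],arr[0]; lo=1,mid=1 → [7, 2, 5, -1, 10, 4, -3, 3, 13]
arr[mid]=2<10: swap arr[1],arr[1]; lo=2,mid=2 → [7, 2, 5, -1, 10, 4, -3, 3, 13]
arr[mid]=5<10: swap arr[2],arr[2]; lo=3,mid=3 → [7, 2, 5, -1, 10, 4, -3, 3, 13]
arr[mid]=-1<10: swap arr[3],arr[3]; lo=4,mid=4 → [7, 2, 5, -1, 10, 4, -3, 3, 13]
arr[mid]=10=10: mid=5
arr[mid]=4<10: swap arr[4],arr[5]; lo=5,mid=6 → [7, 2, 5, -1, 4, 10, -3, 3, 13]
arr[mid]=-3<10: swap arr[5],arr[6]; lo=6,mid=7 → [7, 2, 5, -1, 4, -3, 10, 3, 13]
arr[mid]=3<10: swap arr[6],arr[7]; lo=7,mid=8 → [7, 2, 5, -1, 4, -3, 3, 10, 13]
end: lo=7, hi=7; arr = [7, 2, 5, -1, 4, -3, 3, 10, 13]

[7, 2, 5, -1, 4, -3, 3, 10, 13]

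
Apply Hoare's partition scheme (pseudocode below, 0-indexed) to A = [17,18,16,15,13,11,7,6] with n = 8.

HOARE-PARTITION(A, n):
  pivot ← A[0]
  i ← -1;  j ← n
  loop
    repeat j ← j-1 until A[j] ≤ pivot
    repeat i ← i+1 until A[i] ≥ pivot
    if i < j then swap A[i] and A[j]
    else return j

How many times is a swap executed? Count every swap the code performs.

pivot = A[0] = 17; i = -1, j = 8
j→7 (A[7]=6≤17), i→0 (A[0]=17≥17); i<j, swap → [6,18,16,15,13,11,7,17]
j→6 (A[6]=7≤17), i→1 (A[1]=18≥17); i<j, swap → [6,7,16,15,13,11,18,17]
j→5, i→6; i≥j, return j=5. A = [6,7,16,15,13,11,18,17]

2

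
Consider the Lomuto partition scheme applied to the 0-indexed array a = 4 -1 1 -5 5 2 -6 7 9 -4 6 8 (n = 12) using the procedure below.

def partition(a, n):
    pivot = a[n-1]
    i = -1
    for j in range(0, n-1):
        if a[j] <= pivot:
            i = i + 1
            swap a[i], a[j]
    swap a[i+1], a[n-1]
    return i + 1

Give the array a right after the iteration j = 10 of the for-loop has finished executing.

4 -1 1 -5 5 2 -6 7 -4 6 9 8

pivot=8, i=-1
j=0: 4≤8, i=0, swap(0,0) ⇒ 4 -1 1 -5 5 2 -6 7 9 -4 6 8
j=1: -1≤8, i=1, swap(1,1) ⇒ 4 -1 1 -5 5 2 -6 7 9 -4 6 8
j=2: 1≤8, i=2, swap(2,2) ⇒ 4 -1 1 -5 5 2 -6 7 9 -4 6 8
j=3: -5≤8, i=3, swap(3,3) ⇒ 4 -1 1 -5 5 2 -6 7 9 -4 6 8
j=4: 5≤8, i=4, swap(4,4) ⇒ 4 -1 1 -5 5 2 -6 7 9 -4 6 8
j=5: 2≤8, i=5, swap(5,5) ⇒ 4 -1 1 -5 5 2 -6 7 9 -4 6 8
j=6: -6≤8, i=6, swap(6,6) ⇒ 4 -1 1 -5 5 2 -6 7 9 -4 6 8
j=7: 7≤8, i=7, swap(7,7) ⇒ 4 -1 1 -5 5 2 -6 7 9 -4 6 8
j=8: 9>8, skip
j=9: -4≤8, i=8, swap(8,9) ⇒ 4 -1 1 -5 5 2 -6 7 -4 9 6 8
j=10: 6≤8, i=9, swap(9,10) ⇒ 4 -1 1 -5 5 2 -6 7 -4 6 9 8
(after j=10) a = 4 -1 1 -5 5 2 -6 7 -4 6 9 8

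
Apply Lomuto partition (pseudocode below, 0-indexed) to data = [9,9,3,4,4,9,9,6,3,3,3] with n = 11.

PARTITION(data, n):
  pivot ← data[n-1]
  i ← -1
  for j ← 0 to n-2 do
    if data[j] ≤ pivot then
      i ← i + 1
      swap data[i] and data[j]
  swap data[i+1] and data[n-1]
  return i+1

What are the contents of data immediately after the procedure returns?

pivot = data[10] = 3; i = -1
j=0: data[0]=9 > 3 → no swap
j=1: data[1]=9 > 3 → no swap
j=2: data[2]=3 ≤ 3 → i=0, swap data[0],data[2] → [3,9,9,4,4,9,9,6,3,3,3]
j=3: data[3]=4 > 3 → no swap
j=4: data[4]=4 > 3 → no swap
j=5: data[5]=9 > 3 → no swap
j=6: data[6]=9 > 3 → no swap
j=7: data[7]=6 > 3 → no swap
j=8: data[8]=3 ≤ 3 → i=1, swap data[1],data[8] → [3,3,9,4,4,9,9,6,9,3,3]
j=9: data[9]=3 ≤ 3 → i=2, swap data[2],data[9] → [3,3,3,4,4,9,9,6,9,9,3]
final swap data[3],data[10] → [3,3,3,3,4,9,9,6,9,9,4]; return 3

[3,3,3,3,4,9,9,6,9,9,4]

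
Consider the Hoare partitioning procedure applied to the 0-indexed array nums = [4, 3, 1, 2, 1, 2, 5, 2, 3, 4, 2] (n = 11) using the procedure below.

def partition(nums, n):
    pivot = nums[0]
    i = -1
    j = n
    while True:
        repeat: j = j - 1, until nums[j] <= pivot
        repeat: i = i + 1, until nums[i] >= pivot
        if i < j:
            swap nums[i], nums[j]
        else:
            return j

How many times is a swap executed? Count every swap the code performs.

pivot=4
j stops at 10 (2), i stops at 0 (4); swap ⇒ [2, 3, 1, 2, 1, 2, 5, 2, 3, 4, 4]
j stops at 9 (4), i stops at 6 (5); swap ⇒ [2, 3, 1, 2, 1, 2, 4, 2, 3, 5, 4]
j stops at 8, i stops at 9; i≥j ⇒ return 8. nums=[2, 3, 1, 2, 1, 2, 4, 2, 3, 5, 4]

2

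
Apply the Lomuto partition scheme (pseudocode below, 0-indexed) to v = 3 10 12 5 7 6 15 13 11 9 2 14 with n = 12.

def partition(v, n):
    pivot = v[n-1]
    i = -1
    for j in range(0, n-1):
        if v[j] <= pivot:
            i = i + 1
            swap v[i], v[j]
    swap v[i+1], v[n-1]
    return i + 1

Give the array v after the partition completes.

3 10 12 5 7 6 13 11 9 2 14 15

pivot = v[11] = 14; i = -1
j=0: v[0]=3 ≤ 14 → i=0, swap v[0],v[0] (no change) → 3 10 12 5 7 6 15 13 11 9 2 14
j=1: v[1]=10 ≤ 14 → i=1, swap v[1],v[1] (no change) → 3 10 12 5 7 6 15 13 11 9 2 14
j=2: v[2]=12 ≤ 14 → i=2, swap v[2],v[2] (no change) → 3 10 12 5 7 6 15 13 11 9 2 14
j=3: v[3]=5 ≤ 14 → i=3, swap v[3],v[3] (no change) → 3 10 12 5 7 6 15 13 11 9 2 14
j=4: v[4]=7 ≤ 14 → i=4, swap v[4],v[4] (no change) → 3 10 12 5 7 6 15 13 11 9 2 14
j=5: v[5]=6 ≤ 14 → i=5, swap v[5],v[5] (no change) → 3 10 12 5 7 6 15 13 11 9 2 14
j=6: v[6]=15 > 14 → no swap
j=7: v[7]=13 ≤ 14 → i=6, swap v[6],v[7] → 3 10 12 5 7 6 13 15 11 9 2 14
j=8: v[8]=11 ≤ 14 → i=7, swap v[7],v[8] → 3 10 12 5 7 6 13 11 15 9 2 14
j=9: v[9]=9 ≤ 14 → i=8, swap v[8],v[9] → 3 10 12 5 7 6 13 11 9 15 2 14
j=10: v[10]=2 ≤ 14 → i=9, swap v[9],v[10] → 3 10 12 5 7 6 13 11 9 2 15 14
final swap v[10],v[11] → 3 10 12 5 7 6 13 11 9 2 14 15; return 10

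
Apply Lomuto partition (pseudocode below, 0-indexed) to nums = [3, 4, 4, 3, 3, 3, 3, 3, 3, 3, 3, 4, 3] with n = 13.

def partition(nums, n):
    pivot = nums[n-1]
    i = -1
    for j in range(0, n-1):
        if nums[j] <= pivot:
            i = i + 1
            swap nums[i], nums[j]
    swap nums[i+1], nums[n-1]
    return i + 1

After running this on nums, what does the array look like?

[3, 3, 3, 3, 3, 3, 3, 3, 3, 3, 4, 4, 4]

pivot=3, i=-1
j=0: 3≤3, i=0, swap(0,0) ⇒ [3, 4, 4, 3, 3, 3, 3, 3, 3, 3, 3, 4, 3]
j=1: 4>3, skip
j=2: 4>3, skip
j=3: 3≤3, i=1, swap(1,3) ⇒ [3, 3, 4, 4, 3, 3, 3, 3, 3, 3, 3, 4, 3]
j=4: 3≤3, i=2, swap(2,4) ⇒ [3, 3, 3, 4, 4, 3, 3, 3, 3, 3, 3, 4, 3]
j=5: 3≤3, i=3, swap(3,5) ⇒ [3, 3, 3, 3, 4, 4, 3, 3, 3, 3, 3, 4, 3]
j=6: 3≤3, i=4, swap(4,6) ⇒ [3, 3, 3, 3, 3, 4, 4, 3, 3, 3, 3, 4, 3]
j=7: 3≤3, i=5, swap(5,7) ⇒ [3, 3, 3, 3, 3, 3, 4, 4, 3, 3, 3, 4, 3]
j=8: 3≤3, i=6, swap(6,8) ⇒ [3, 3, 3, 3, 3, 3, 3, 4, 4, 3, 3, 4, 3]
j=9: 3≤3, i=7, swap(7,9) ⇒ [3, 3, 3, 3, 3, 3, 3, 3, 4, 4, 3, 4, 3]
j=10: 3≤3, i=8, swap(8,10) ⇒ [3, 3, 3, 3, 3, 3, 3, 3, 3, 4, 4, 4, 3]
j=11: 4>3, skip
swap(9,12) ⇒ [3, 3, 3, 3, 3, 3, 3, 3, 3, 3, 4, 4, 4]; return 9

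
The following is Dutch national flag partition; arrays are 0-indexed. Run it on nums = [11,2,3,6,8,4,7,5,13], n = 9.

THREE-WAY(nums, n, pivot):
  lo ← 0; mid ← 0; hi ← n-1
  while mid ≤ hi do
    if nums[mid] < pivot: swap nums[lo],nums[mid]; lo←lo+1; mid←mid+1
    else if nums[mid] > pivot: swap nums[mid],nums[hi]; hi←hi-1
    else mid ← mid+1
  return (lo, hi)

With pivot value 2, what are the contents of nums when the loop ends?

lo=0 mid=0 hi=8
11>2: swap(0,8), hi=7 ⇒ [13,2,3,6,8,4,7,5,11]
13>2: swap(0,7), hi=6 ⇒ [5,2,3,6,8,4,7,13,11]
5>2: swap(0,6), hi=5 ⇒ [7,2,3,6,8,4,5,13,11]
7>2: swap(0,5), hi=4 ⇒ [4,2,3,6,8,7,5,13,11]
4>2: swap(0,4), hi=3 ⇒ [8,2,3,6,4,7,5,13,11]
8>2: swap(0,3), hi=2 ⇒ [6,2,3,8,4,7,5,13,11]
6>2: swap(0,2), hi=1 ⇒ [3,2,6,8,4,7,5,13,11]
3>2: swap(0,1), hi=0 ⇒ [2,3,6,8,4,7,5,13,11]
2=2: mid=1
done. lo=0 hi=0; nums=[2,3,6,8,4,7,5,13,11]

[2,3,6,8,4,7,5,13,11]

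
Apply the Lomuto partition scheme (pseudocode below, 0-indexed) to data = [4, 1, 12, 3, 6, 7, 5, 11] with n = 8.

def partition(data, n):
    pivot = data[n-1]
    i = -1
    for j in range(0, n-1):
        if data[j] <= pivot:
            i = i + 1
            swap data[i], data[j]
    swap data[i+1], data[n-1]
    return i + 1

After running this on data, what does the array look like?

[4, 1, 3, 6, 7, 5, 11, 12]

pivot = data[7] = 11; i = -1
j=0: data[0]=4 ≤ 11 → i=0, swap data[0],data[0] (no change) → [4, 1, 12, 3, 6, 7, 5, 11]
j=1: data[1]=1 ≤ 11 → i=1, swap data[1],data[1] (no change) → [4, 1, 12, 3, 6, 7, 5, 11]
j=2: data[2]=12 > 11 → no swap
j=3: data[3]=3 ≤ 11 → i=2, swap data[2],data[3] → [4, 1, 3, 12, 6, 7, 5, 11]
j=4: data[4]=6 ≤ 11 → i=3, swap data[3],data[4] → [4, 1, 3, 6, 12, 7, 5, 11]
j=5: data[5]=7 ≤ 11 → i=4, swap data[4],data[5] → [4, 1, 3, 6, 7, 12, 5, 11]
j=6: data[6]=5 ≤ 11 → i=5, swap data[5],data[6] → [4, 1, 3, 6, 7, 5, 12, 11]
final swap data[6],data[7] → [4, 1, 3, 6, 7, 5, 11, 12]; return 6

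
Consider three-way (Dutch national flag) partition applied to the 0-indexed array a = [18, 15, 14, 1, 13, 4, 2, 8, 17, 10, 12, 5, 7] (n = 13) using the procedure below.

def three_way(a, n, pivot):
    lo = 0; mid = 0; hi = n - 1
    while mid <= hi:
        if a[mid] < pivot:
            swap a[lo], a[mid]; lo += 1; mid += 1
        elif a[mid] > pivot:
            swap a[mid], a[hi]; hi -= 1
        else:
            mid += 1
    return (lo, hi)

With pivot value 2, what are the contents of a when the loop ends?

pivot = 2; lo=0, mid=0, hi=12
a[mid]=18>2: swap a[0],a[12]; hi=11 → [7, 15, 14, 1, 13, 4, 2, 8, 17, 10, 12, 5, 18]
a[mid]=7>2: swap a[0],a[11]; hi=10 → [5, 15, 14, 1, 13, 4, 2, 8, 17, 10, 12, 7, 18]
a[mid]=5>2: swap a[0],a[10]; hi=9 → [12, 15, 14, 1, 13, 4, 2, 8, 17, 10, 5, 7, 18]
a[mid]=12>2: swap a[0],a[9]; hi=8 → [10, 15, 14, 1, 13, 4, 2, 8, 17, 12, 5, 7, 18]
a[mid]=10>2: swap a[0],a[8]; hi=7 → [17, 15, 14, 1, 13, 4, 2, 8, 10, 12, 5, 7, 18]
a[mid]=17>2: swap a[0],a[7]; hi=6 → [8, 15, 14, 1, 13, 4, 2, 17, 10, 12, 5, 7, 18]
a[mid]=8>2: swap a[0],a[6]; hi=5 → [2, 15, 14, 1, 13, 4, 8, 17, 10, 12, 5, 7, 18]
a[mid]=2=2: mid=1
a[mid]=15>2: swap a[1],a[5]; hi=4 → [2, 4, 14, 1, 13, 15, 8, 17, 10, 12, 5, 7, 18]
a[mid]=4>2: swap a[1],a[4]; hi=3 → [2, 13, 14, 1, 4, 15, 8, 17, 10, 12, 5, 7, 18]
a[mid]=13>2: swap a[1],a[3]; hi=2 → [2, 1, 14, 13, 4, 15, 8, 17, 10, 12, 5, 7, 18]
a[mid]=1<2: swap a[0],a[1]; lo=1,mid=2 → [1, 2, 14, 13, 4, 15, 8, 17, 10, 12, 5, 7, 18]
a[mid]=14>2: swap a[2],a[2]; hi=1 → [1, 2, 14, 13, 4, 15, 8, 17, 10, 12, 5, 7, 18]
end: lo=1, hi=1; a = [1, 2, 14, 13, 4, 15, 8, 17, 10, 12, 5, 7, 18]

[1, 2, 14, 13, 4, 15, 8, 17, 10, 12, 5, 7, 18]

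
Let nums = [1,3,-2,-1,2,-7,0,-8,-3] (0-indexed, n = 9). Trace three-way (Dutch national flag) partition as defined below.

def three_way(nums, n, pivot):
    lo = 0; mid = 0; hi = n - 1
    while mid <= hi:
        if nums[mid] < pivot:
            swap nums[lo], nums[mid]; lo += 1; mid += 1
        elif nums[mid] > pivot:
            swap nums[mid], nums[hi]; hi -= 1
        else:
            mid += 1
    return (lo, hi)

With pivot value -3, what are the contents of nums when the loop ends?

[-8,-7,-3,2,-1,0,-2,3,1]

pivot = -3; lo=0, mid=0, hi=8
nums[mid]=1>-3: swap nums[0],nums[8]; hi=7 → [-3,3,-2,-1,2,-7,0,-8,1]
nums[mid]=-3=-3: mid=1
nums[mid]=3>-3: swap nums[1],nums[7]; hi=6 → [-3,-8,-2,-1,2,-7,0,3,1]
nums[mid]=-8<-3: swap nums[0],nums[1]; lo=1,mid=2 → [-8,-3,-2,-1,2,-7,0,3,1]
nums[mid]=-2>-3: swap nums[2],nums[6]; hi=5 → [-8,-3,0,-1,2,-7,-2,3,1]
nums[mid]=0>-3: swap nums[2],nums[5]; hi=4 → [-8,-3,-7,-1,2,0,-2,3,1]
nums[mid]=-7<-3: swap nums[1],nums[2]; lo=2,mid=3 → [-8,-7,-3,-1,2,0,-2,3,1]
nums[mid]=-1>-3: swap nums[3],nums[4]; hi=3 → [-8,-7,-3,2,-1,0,-2,3,1]
nums[mid]=2>-3: swap nums[3],nums[3]; hi=2 → [-8,-7,-3,2,-1,0,-2,3,1]
end: lo=2, hi=2; nums = [-8,-7,-3,2,-1,0,-2,3,1]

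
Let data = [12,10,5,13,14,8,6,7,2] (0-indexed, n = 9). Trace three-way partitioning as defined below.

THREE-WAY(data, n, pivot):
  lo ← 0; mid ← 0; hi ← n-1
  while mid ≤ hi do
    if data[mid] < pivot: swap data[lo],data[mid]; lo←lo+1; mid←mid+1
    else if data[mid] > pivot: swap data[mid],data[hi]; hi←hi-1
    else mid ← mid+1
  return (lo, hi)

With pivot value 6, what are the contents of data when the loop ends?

pivot = 6; lo=0, mid=0, hi=8
data[mid]=12>6: swap data[0],data[8]; hi=7 → [2,10,5,13,14,8,6,7,12]
data[mid]=2<6: swap data[0],data[0]; lo=1,mid=1 → [2,10,5,13,14,8,6,7,12]
data[mid]=10>6: swap data[1],data[7]; hi=6 → [2,7,5,13,14,8,6,10,12]
data[mid]=7>6: swap data[1],data[6]; hi=5 → [2,6,5,13,14,8,7,10,12]
data[mid]=6=6: mid=2
data[mid]=5<6: swap data[1],data[2]; lo=2,mid=3 → [2,5,6,13,14,8,7,10,12]
data[mid]=13>6: swap data[3],data[5]; hi=4 → [2,5,6,8,14,13,7,10,12]
data[mid]=8>6: swap data[3],data[4]; hi=3 → [2,5,6,14,8,13,7,10,12]
data[mid]=14>6: swap data[3],data[3]; hi=2 → [2,5,6,14,8,13,7,10,12]
end: lo=2, hi=2; data = [2,5,6,14,8,13,7,10,12]

[2,5,6,14,8,13,7,10,12]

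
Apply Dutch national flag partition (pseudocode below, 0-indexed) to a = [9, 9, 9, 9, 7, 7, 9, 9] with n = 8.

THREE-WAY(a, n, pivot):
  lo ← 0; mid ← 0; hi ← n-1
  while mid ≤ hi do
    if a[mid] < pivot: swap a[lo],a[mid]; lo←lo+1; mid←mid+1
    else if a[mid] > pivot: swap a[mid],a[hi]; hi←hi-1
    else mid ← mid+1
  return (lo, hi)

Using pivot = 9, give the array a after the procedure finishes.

pivot = 9; lo=0, mid=0, hi=7
a[mid]=9=9: mid=1
a[mid]=9=9: mid=2
a[mid]=9=9: mid=3
a[mid]=9=9: mid=4
a[mid]=7<9: swap a[0],a[4]; lo=1,mid=5 → [7, 9, 9, 9, 9, 7, 9, 9]
a[mid]=7<9: swap a[1],a[5]; lo=2,mid=6 → [7, 7, 9, 9, 9, 9, 9, 9]
a[mid]=9=9: mid=7
a[mid]=9=9: mid=8
end: lo=2, hi=7; a = [7, 7, 9, 9, 9, 9, 9, 9]

[7, 7, 9, 9, 9, 9, 9, 9]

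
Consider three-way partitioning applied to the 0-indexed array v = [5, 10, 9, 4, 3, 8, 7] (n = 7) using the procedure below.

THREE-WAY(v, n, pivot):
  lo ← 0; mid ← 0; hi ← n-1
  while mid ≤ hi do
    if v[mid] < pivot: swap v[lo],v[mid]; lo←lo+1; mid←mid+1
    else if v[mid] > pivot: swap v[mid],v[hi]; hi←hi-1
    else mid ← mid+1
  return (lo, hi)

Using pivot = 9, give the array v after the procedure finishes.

lo=0 mid=0 hi=6
5<9: swap(0,0), lo=1 mid=1 ⇒ [5, 10, 9, 4, 3, 8, 7]
10>9: swap(1,6), hi=5 ⇒ [5, 7, 9, 4, 3, 8, 10]
7<9: swap(1,1), lo=2 mid=2 ⇒ [5, 7, 9, 4, 3, 8, 10]
9=9: mid=3
4<9: swap(2,3), lo=3 mid=4 ⇒ [5, 7, 4, 9, 3, 8, 10]
3<9: swap(3,4), lo=4 mid=5 ⇒ [5, 7, 4, 3, 9, 8, 10]
8<9: swap(4,5), lo=5 mid=6 ⇒ [5, 7, 4, 3, 8, 9, 10]
done. lo=5 hi=5; v=[5, 7, 4, 3, 8, 9, 10]

[5, 7, 4, 3, 8, 9, 10]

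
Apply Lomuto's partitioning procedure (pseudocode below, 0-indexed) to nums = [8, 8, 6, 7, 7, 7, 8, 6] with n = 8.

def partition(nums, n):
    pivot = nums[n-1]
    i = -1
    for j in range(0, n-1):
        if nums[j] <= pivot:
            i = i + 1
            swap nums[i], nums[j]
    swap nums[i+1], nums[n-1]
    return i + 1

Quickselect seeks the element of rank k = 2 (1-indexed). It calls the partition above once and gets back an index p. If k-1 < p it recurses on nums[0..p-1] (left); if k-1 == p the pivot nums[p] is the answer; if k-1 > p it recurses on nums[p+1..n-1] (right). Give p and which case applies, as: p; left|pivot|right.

1; pivot

pivot=6, i=-1
j=0: 8>6, skip
j=1: 8>6, skip
j=2: 6≤6, i=0, swap(0,2) ⇒ [6, 8, 8, 7, 7, 7, 8, 6]
j=3: 7>6, skip
j=4: 7>6, skip
j=5: 7>6, skip
j=6: 8>6, skip
swap(1,7) ⇒ [6, 6, 8, 7, 7, 7, 8, 8]; return 1
p = 1; k-1 = 1 == 1 ⇒ pivot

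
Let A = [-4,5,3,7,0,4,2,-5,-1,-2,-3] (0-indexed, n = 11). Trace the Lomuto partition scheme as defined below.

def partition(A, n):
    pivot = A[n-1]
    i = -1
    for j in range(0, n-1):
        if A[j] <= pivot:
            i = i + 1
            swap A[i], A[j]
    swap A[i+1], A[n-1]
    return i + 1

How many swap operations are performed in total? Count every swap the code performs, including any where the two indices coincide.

3

pivot = A[10] = -3; i = -1
j=0: A[0]=-4 ≤ -3 → i=0, swap A[0],A[0] (no change) → [-4,5,3,7,0,4,2,-5,-1,-2,-3]
j=1: A[1]=5 > -3 → no swap
j=2: A[2]=3 > -3 → no swap
j=3: A[3]=7 > -3 → no swap
j=4: A[4]=0 > -3 → no swap
j=5: A[5]=4 > -3 → no swap
j=6: A[6]=2 > -3 → no swap
j=7: A[7]=-5 ≤ -3 → i=1, swap A[1],A[7] → [-4,-5,3,7,0,4,2,5,-1,-2,-3]
j=8: A[8]=-1 > -3 → no swap
j=9: A[9]=-2 > -3 → no swap
final swap A[2],A[10] → [-4,-5,-3,7,0,4,2,5,-1,-2,3]; return 2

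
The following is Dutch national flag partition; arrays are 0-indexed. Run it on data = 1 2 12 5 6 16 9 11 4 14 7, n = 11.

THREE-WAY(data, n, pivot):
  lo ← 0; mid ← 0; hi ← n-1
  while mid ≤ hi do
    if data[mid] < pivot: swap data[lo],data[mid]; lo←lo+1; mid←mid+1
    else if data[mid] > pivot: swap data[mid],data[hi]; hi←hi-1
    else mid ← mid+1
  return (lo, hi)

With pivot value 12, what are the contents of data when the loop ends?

pivot = 12; lo=0, mid=0, hi=10
data[mid]=1<12: swap data[0],data[0]; lo=1,mid=1 → 1 2 12 5 6 16 9 11 4 14 7
data[mid]=2<12: swap data[1],data[1]; lo=2,mid=2 → 1 2 12 5 6 16 9 11 4 14 7
data[mid]=12=12: mid=3
data[mid]=5<12: swap data[2],data[3]; lo=3,mid=4 → 1 2 5 12 6 16 9 11 4 14 7
data[mid]=6<12: swap data[3],data[4]; lo=4,mid=5 → 1 2 5 6 12 16 9 11 4 14 7
data[mid]=16>12: swap data[5],data[10]; hi=9 → 1 2 5 6 12 7 9 11 4 14 16
data[mid]=7<12: swap data[4],data[5]; lo=5,mid=6 → 1 2 5 6 7 12 9 11 4 14 16
data[mid]=9<12: swap data[5],data[6]; lo=6,mid=7 → 1 2 5 6 7 9 12 11 4 14 16
data[mid]=11<12: swap data[6],data[7]; lo=7,mid=8 → 1 2 5 6 7 9 11 12 4 14 16
data[mid]=4<12: swap data[7],data[8]; lo=8,mid=9 → 1 2 5 6 7 9 11 4 12 14 16
data[mid]=14>12: swap data[9],data[9]; hi=8 → 1 2 5 6 7 9 11 4 12 14 16
end: lo=8, hi=8; data = 1 2 5 6 7 9 11 4 12 14 16

1 2 5 6 7 9 11 4 12 14 16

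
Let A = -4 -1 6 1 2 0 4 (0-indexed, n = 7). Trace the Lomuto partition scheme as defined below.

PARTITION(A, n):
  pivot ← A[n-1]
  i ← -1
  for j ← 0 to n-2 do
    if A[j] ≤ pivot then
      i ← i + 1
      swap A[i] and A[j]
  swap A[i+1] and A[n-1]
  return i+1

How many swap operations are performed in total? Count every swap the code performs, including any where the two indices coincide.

pivot = A[6] = 4; i = -1
j=0: A[0]=-4 ≤ 4 → i=0, swap A[0],A[0] (no change) → -4 -1 6 1 2 0 4
j=1: A[1]=-1 ≤ 4 → i=1, swap A[1],A[1] (no change) → -4 -1 6 1 2 0 4
j=2: A[2]=6 > 4 → no swap
j=3: A[3]=1 ≤ 4 → i=2, swap A[2],A[3] → -4 -1 1 6 2 0 4
j=4: A[4]=2 ≤ 4 → i=3, swap A[3],A[4] → -4 -1 1 2 6 0 4
j=5: A[5]=0 ≤ 4 → i=4, swap A[4],A[5] → -4 -1 1 2 0 6 4
final swap A[5],A[6] → -4 -1 1 2 0 4 6; return 5

6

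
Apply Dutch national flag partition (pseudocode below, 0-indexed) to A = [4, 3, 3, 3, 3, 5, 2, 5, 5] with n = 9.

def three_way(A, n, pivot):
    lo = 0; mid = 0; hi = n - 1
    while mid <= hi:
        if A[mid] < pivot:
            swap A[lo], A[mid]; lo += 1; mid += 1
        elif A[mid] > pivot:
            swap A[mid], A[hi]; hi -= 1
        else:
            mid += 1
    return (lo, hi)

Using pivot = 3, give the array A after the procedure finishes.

lo=0 mid=0 hi=8
4>3: swap(0,8), hi=7 ⇒ [5, 3, 3, 3, 3, 5, 2, 5, 4]
5>3: swap(0,7), hi=6 ⇒ [5, 3, 3, 3, 3, 5, 2, 5, 4]
5>3: swap(0,6), hi=5 ⇒ [2, 3, 3, 3, 3, 5, 5, 5, 4]
2<3: swap(0,0), lo=1 mid=1 ⇒ [2, 3, 3, 3, 3, 5, 5, 5, 4]
3=3: mid=2
3=3: mid=3
3=3: mid=4
3=3: mid=5
5>3: swap(5,5), hi=4 ⇒ [2, 3, 3, 3, 3, 5, 5, 5, 4]
done. lo=1 hi=4; A=[2, 3, 3, 3, 3, 5, 5, 5, 4]

[2, 3, 3, 3, 3, 5, 5, 5, 4]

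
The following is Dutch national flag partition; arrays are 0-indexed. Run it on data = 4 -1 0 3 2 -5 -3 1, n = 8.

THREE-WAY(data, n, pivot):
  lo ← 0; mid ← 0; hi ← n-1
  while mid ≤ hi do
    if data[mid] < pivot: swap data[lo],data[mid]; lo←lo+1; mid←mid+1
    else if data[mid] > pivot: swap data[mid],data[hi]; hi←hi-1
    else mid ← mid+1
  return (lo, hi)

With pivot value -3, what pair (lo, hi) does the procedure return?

pivot = -3; lo=0, mid=0, hi=7
data[mid]=4>-3: swap data[0],data[7]; hi=6 → 1 -1 0 3 2 -5 -3 4
data[mid]=1>-3: swap data[0],data[6]; hi=5 → -3 -1 0 3 2 -5 1 4
data[mid]=-3=-3: mid=1
data[mid]=-1>-3: swap data[1],data[5]; hi=4 → -3 -5 0 3 2 -1 1 4
data[mid]=-5<-3: swap data[0],data[1]; lo=1,mid=2 → -5 -3 0 3 2 -1 1 4
data[mid]=0>-3: swap data[2],data[4]; hi=3 → -5 -3 2 3 0 -1 1 4
data[mid]=2>-3: swap data[2],data[3]; hi=2 → -5 -3 3 2 0 -1 1 4
data[mid]=3>-3: swap data[2],data[2]; hi=1 → -5 -3 3 2 0 -1 1 4
end: lo=1, hi=1; data = -5 -3 3 2 0 -1 1 4

(1, 1)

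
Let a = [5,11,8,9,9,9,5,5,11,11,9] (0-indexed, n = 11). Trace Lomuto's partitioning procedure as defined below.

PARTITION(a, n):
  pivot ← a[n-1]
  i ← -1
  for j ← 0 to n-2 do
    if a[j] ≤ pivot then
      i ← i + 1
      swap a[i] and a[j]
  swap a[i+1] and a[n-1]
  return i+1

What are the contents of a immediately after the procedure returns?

[5,8,9,9,9,5,5,9,11,11,11]

pivot=9, i=-1
j=0: 5≤9, i=0, swap(0,0) ⇒ [5,11,8,9,9,9,5,5,11,11,9]
j=1: 11>9, skip
j=2: 8≤9, i=1, swap(1,2) ⇒ [5,8,11,9,9,9,5,5,11,11,9]
j=3: 9≤9, i=2, swap(2,3) ⇒ [5,8,9,11,9,9,5,5,11,11,9]
j=4: 9≤9, i=3, swap(3,4) ⇒ [5,8,9,9,11,9,5,5,11,11,9]
j=5: 9≤9, i=4, swap(4,5) ⇒ [5,8,9,9,9,11,5,5,11,11,9]
j=6: 5≤9, i=5, swap(5,6) ⇒ [5,8,9,9,9,5,11,5,11,11,9]
j=7: 5≤9, i=6, swap(6,7) ⇒ [5,8,9,9,9,5,5,11,11,11,9]
j=8: 11>9, skip
j=9: 11>9, skip
swap(7,10) ⇒ [5,8,9,9,9,5,5,9,11,11,11]; return 7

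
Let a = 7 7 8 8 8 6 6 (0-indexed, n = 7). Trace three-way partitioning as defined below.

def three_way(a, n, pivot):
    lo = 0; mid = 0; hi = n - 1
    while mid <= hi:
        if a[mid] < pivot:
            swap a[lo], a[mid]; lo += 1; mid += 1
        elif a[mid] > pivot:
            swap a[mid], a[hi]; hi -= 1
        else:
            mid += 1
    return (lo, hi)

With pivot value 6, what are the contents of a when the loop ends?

pivot = 6; lo=0, mid=0, hi=6
a[mid]=7>6: swap a[0],a[6]; hi=5 → 6 7 8 8 8 6 7
a[mid]=6=6: mid=1
a[mid]=7>6: swap a[1],a[5]; hi=4 → 6 6 8 8 8 7 7
a[mid]=6=6: mid=2
a[mid]=8>6: swap a[2],a[4]; hi=3 → 6 6 8 8 8 7 7
a[mid]=8>6: swap a[2],a[3]; hi=2 → 6 6 8 8 8 7 7
a[mid]=8>6: swap a[2],a[2]; hi=1 → 6 6 8 8 8 7 7
end: lo=0, hi=1; a = 6 6 8 8 8 7 7

6 6 8 8 8 7 7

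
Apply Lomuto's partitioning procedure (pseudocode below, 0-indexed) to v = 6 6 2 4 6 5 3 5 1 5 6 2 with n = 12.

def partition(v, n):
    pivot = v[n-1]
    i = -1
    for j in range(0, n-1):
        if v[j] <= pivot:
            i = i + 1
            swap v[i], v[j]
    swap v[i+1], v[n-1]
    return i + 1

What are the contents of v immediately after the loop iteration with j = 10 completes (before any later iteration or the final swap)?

pivot = v[11] = 2; i = -1
j=0: v[0]=6 > 2 → no swap
j=1: v[1]=6 > 2 → no swap
j=2: v[2]=2 ≤ 2 → i=0, swap v[0],v[2] → 2 6 6 4 6 5 3 5 1 5 6 2
j=3: v[3]=4 > 2 → no swap
j=4: v[4]=6 > 2 → no swap
j=5: v[5]=5 > 2 → no swap
j=6: v[6]=3 > 2 → no swap
j=7: v[7]=5 > 2 → no swap
j=8: v[8]=1 ≤ 2 → i=1, swap v[1],v[8] → 2 1 6 4 6 5 3 5 6 5 6 2
j=9: v[9]=5 > 2 → no swap
j=10: v[10]=6 > 2 → no swap
(after j=10) v = 2 1 6 4 6 5 3 5 6 5 6 2

2 1 6 4 6 5 3 5 6 5 6 2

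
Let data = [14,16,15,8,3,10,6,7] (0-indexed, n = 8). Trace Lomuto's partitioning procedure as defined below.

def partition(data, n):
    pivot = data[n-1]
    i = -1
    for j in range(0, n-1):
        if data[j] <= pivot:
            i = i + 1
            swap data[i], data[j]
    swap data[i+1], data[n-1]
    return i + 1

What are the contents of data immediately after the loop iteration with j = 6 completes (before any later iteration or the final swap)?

[3,6,15,8,14,10,16,7]

pivot = data[7] = 7; i = -1
j=0: data[0]=14 > 7 → no swap
j=1: data[1]=16 > 7 → no swap
j=2: data[2]=15 > 7 → no swap
j=3: data[3]=8 > 7 → no swap
j=4: data[4]=3 ≤ 7 → i=0, swap data[0],data[4] → [3,16,15,8,14,10,6,7]
j=5: data[5]=10 > 7 → no swap
j=6: data[6]=6 ≤ 7 → i=1, swap data[1],data[6] → [3,6,15,8,14,10,16,7]
(after j=6) data = [3,6,15,8,14,10,16,7]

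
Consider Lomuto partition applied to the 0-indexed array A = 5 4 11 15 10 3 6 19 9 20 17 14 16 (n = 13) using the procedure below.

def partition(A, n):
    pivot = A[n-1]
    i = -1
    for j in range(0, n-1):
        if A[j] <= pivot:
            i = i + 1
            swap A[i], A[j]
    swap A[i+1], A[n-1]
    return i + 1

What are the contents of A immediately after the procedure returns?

5 4 11 15 10 3 6 9 14 16 17 19 20

pivot = A[12] = 16; i = -1
j=0: A[0]=5 ≤ 16 → i=0, swap A[0],A[0] (no change) → 5 4 11 15 10 3 6 19 9 20 17 14 16
j=1: A[1]=4 ≤ 16 → i=1, swap A[1],A[1] (no change) → 5 4 11 15 10 3 6 19 9 20 17 14 16
j=2: A[2]=11 ≤ 16 → i=2, swap A[2],A[2] (no change) → 5 4 11 15 10 3 6 19 9 20 17 14 16
j=3: A[3]=15 ≤ 16 → i=3, swap A[3],A[3] (no change) → 5 4 11 15 10 3 6 19 9 20 17 14 16
j=4: A[4]=10 ≤ 16 → i=4, swap A[4],A[4] (no change) → 5 4 11 15 10 3 6 19 9 20 17 14 16
j=5: A[5]=3 ≤ 16 → i=5, swap A[5],A[5] (no change) → 5 4 11 15 10 3 6 19 9 20 17 14 16
j=6: A[6]=6 ≤ 16 → i=6, swap A[6],A[6] (no change) → 5 4 11 15 10 3 6 19 9 20 17 14 16
j=7: A[7]=19 > 16 → no swap
j=8: A[8]=9 ≤ 16 → i=7, swap A[7],A[8] → 5 4 11 15 10 3 6 9 19 20 17 14 16
j=9: A[9]=20 > 16 → no swap
j=10: A[10]=17 > 16 → no swap
j=11: A[11]=14 ≤ 16 → i=8, swap A[8],A[11] → 5 4 11 15 10 3 6 9 14 20 17 19 16
final swap A[9],A[12] → 5 4 11 15 10 3 6 9 14 16 17 19 20; return 9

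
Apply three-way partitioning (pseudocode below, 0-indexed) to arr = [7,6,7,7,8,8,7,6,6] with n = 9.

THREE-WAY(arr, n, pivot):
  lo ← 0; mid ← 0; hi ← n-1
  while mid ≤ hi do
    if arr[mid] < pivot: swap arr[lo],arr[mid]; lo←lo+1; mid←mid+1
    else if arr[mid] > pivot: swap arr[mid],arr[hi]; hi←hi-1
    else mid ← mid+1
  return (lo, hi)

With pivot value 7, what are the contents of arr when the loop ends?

lo=0 mid=0 hi=8
7=7: mid=1
6<7: swap(0,1), lo=1 mid=2 ⇒ [6,7,7,7,8,8,7,6,6]
7=7: mid=3
7=7: mid=4
8>7: swap(4,8), hi=7 ⇒ [6,7,7,7,6,8,7,6,8]
6<7: swap(1,4), lo=2 mid=5 ⇒ [6,6,7,7,7,8,7,6,8]
8>7: swap(5,7), hi=6 ⇒ [6,6,7,7,7,6,7,8,8]
6<7: swap(2,5), lo=3 mid=6 ⇒ [6,6,6,7,7,7,7,8,8]
7=7: mid=7
done. lo=3 hi=6; arr=[6,6,6,7,7,7,7,8,8]

[6,6,6,7,7,7,7,8,8]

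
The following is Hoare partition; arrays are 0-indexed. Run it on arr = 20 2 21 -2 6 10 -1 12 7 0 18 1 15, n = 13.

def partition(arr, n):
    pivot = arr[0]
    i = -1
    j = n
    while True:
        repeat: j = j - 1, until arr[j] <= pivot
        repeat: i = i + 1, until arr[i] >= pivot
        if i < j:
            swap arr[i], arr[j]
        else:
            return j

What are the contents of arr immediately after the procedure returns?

15 2 1 -2 6 10 -1 12 7 0 18 21 20

pivot = arr[0] = 20; i = -1, j = 13
j→12 (arr[12]=15≤20), i→0 (arr[0]=20≥20); i<j, swap → 15 2 21 -2 6 10 -1 12 7 0 18 1 20
j→11 (arr[11]=1≤20), i→2 (arr[2]=21≥20); i<j, swap → 15 2 1 -2 6 10 -1 12 7 0 18 21 20
j→10, i→11; i≥j, return j=10. arr = 15 2 1 -2 6 10 -1 12 7 0 18 21 20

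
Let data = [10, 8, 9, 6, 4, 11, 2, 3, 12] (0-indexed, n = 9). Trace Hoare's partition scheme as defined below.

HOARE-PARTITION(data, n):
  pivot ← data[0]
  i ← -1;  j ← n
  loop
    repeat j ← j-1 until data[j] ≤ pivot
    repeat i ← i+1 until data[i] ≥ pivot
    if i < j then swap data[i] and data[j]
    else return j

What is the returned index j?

pivot=10
j stops at 7 (3), i stops at 0 (10); swap ⇒ [3, 8, 9, 6, 4, 11, 2, 10, 12]
j stops at 6 (2), i stops at 5 (11); swap ⇒ [3, 8, 9, 6, 4, 2, 11, 10, 12]
j stops at 5, i stops at 6; i≥j ⇒ return 5. data=[3, 8, 9, 6, 4, 2, 11, 10, 12]

5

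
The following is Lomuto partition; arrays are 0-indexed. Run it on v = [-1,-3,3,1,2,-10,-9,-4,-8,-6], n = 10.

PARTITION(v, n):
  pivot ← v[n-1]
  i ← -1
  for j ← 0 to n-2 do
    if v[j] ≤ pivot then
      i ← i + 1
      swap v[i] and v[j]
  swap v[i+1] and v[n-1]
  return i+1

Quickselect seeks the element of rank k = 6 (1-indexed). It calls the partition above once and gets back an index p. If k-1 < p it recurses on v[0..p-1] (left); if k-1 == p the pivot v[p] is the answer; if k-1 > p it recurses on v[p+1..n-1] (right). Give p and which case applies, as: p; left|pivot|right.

pivot=-6, i=-1
j=0: -1>-6, skip
j=1: -3>-6, skip
j=2: 3>-6, skip
j=3: 1>-6, skip
j=4: 2>-6, skip
j=5: -10≤-6, i=0, swap(0,5) ⇒ [-10,-3,3,1,2,-1,-9,-4,-8,-6]
j=6: -9≤-6, i=1, swap(1,6) ⇒ [-10,-9,3,1,2,-1,-3,-4,-8,-6]
j=7: -4>-6, skip
j=8: -8≤-6, i=2, swap(2,8) ⇒ [-10,-9,-8,1,2,-1,-3,-4,3,-6]
swap(3,9) ⇒ [-10,-9,-8,-6,2,-1,-3,-4,3,1]; return 3
p = 3; k-1 = 5 > 3 ⇒ right

3; right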